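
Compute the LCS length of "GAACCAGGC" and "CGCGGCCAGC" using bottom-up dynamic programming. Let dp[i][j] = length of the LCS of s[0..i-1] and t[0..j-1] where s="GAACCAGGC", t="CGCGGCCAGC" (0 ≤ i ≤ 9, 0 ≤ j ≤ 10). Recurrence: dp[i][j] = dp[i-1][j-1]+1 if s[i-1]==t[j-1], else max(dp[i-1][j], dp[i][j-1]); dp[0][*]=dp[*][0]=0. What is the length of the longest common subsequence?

6

   ''  C  G  C  G  G  C  C  A  G  C
''  0  0  0  0  0  0  0  0  0  0  0
 G  0  0  1  1  1  1  1  1  1  1  1
 A  0  0  1  1  1  1  1  1  2  2  2
 A  0  0  1  1  1  1  1  1  2  2  2
 C  0  1  1  2  2  2  2  2  2  2  3
 C  0  1  1  2  2  2  3  3  3  3  3
 A  0  1  1  2  2  2  3  3  4  4  4
 G  0  1  2  2  3  3  3  3  4  5  5
 G  0  1  2  2  3  4  4  4  4  5  5
 C  0  1  2  3  3  4  5  5  5  5  6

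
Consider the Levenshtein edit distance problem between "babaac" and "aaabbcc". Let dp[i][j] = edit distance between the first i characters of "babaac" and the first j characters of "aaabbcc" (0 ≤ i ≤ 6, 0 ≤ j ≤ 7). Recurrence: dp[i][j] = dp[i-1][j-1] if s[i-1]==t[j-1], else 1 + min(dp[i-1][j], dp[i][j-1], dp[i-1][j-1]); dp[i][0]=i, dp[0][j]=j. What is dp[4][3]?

   ''  a  a  a  b  b  c  c
''  0  1  2  3  4  5  6  7
 b  1  1  2  3  3  4  5  6
 a  2  1  1  2  3  4  5  6
 b  3  2  2  2  2  3  4  5
 a  4  3  2  2  3  3  4  5
 a  5  4  3  2  3  4  4  5
 c  6  5  4  3  3  4  4  4

2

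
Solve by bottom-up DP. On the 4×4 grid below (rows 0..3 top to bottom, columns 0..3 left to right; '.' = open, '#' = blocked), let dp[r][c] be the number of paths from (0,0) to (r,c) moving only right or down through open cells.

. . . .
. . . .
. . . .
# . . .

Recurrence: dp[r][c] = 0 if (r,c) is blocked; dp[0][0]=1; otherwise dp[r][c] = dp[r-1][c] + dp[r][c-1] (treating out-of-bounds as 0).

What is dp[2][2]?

6

r\c   0   1   2   3
  0   1   1   1   1
  1   1   2   3   4
  2   1   3   6  10
  3   0   3   9  19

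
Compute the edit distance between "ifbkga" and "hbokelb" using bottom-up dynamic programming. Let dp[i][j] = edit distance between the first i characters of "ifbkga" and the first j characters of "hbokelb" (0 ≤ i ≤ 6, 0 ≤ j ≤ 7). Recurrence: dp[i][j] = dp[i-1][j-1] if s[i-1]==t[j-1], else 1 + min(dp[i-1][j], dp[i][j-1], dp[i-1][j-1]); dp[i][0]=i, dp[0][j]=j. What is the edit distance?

   ''  h  b  o  k  e  l  b
''  0  1  2  3  4  5  6  7
 i  1  1  2  3  4  5  6  7
 f  2  2  2  3  4  5  6  7
 b  3  3  2  3  4  5  6  6
 k  4  4  3  3  3  4  5  6
 g  5  5  4  4  4  4  5  6
 a  6  6  5  5  5  5  5  6

6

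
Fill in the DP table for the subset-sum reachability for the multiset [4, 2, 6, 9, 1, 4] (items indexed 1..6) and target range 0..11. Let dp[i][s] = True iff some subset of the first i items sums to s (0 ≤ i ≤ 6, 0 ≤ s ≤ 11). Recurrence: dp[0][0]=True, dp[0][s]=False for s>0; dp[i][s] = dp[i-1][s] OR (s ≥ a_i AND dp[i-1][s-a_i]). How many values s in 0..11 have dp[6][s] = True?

12

i\s   0   1   2   3   4   5   6   7   8   9  10  11
  0   T   F   F   F   F   F   F   F   F   F   F   F
  1   T   F   F   F   T   F   F   F   F   F   F   F
  2   T   F   T   F   T   F   T   F   F   F   F   F
  3   T   F   T   F   T   F   T   F   T   F   T   F
  4   T   F   T   F   T   F   T   F   T   T   T   T
  5   T   T   T   T   T   T   T   T   T   T   T   T
  6   T   T   T   T   T   T   T   T   T   T   T   T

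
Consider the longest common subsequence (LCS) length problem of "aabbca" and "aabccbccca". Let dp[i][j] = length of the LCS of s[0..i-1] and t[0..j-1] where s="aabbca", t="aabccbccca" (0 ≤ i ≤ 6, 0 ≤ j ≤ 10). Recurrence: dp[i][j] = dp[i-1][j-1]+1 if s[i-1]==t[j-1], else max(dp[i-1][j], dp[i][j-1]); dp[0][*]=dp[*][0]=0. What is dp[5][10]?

   ''  a  a  b  c  c  b  c  c  c  a
''  0  0  0  0  0  0  0  0  0  0  0
 a  0  1  1  1  1  1  1  1  1  1  1
 a  0  1  2  2  2  2  2  2  2  2  2
 b  0  1  2  3  3  3  3  3  3  3  3
 b  0  1  2  3  3  3  4  4  4  4  4
 c  0  1  2  3  4  4  4  5  5  5  5
 a  0  1  2  3  4  4  4  5  5  5  6

5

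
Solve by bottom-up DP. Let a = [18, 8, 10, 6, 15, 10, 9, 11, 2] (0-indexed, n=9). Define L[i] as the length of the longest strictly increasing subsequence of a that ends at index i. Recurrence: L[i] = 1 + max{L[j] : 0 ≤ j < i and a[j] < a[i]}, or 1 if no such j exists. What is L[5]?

   i    0    1    2    3    4    5    6    7    8
a[i]   18    8   10    6   15   10    9   11    2
L[i]    1    1    2    1    3    2    2    3    1

2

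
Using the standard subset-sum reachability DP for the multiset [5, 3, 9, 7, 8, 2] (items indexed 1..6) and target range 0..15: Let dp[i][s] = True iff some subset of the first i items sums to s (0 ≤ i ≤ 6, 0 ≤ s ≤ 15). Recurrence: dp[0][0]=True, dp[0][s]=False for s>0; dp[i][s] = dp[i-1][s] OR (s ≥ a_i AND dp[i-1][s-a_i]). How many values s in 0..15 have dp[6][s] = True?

i\s   0   1   2   3   4   5   6   7   8   9  10  11  12  13  14  15
  0   T   F   F   F   F   F   F   F   F   F   F   F   F   F   F   F
  1   T   F   F   F   F   T   F   F   F   F   F   F   F   F   F   F
  2   T   F   F   T   F   T   F   F   T   F   F   F   F   F   F   F
  3   T   F   F   T   F   T   F   F   T   T   F   F   T   F   T   F
  4   T   F   F   T   F   T   F   T   T   T   T   F   T   F   T   T
  5   T   F   F   T   F   T   F   T   T   T   T   T   T   T   T   T
  6   T   F   T   T   F   T   F   T   T   T   T   T   T   T   T   T

13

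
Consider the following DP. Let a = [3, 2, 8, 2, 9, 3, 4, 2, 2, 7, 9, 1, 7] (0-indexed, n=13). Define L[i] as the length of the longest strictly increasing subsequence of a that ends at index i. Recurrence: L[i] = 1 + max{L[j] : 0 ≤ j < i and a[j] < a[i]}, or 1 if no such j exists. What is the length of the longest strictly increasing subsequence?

   i    0    1    2    3    4    5    6    7    8    9   10   11   12
a[i]    3    2    8    2    9    3    4    2    2    7    9    1    7
L[i]    1    1    2    1    3    2    3    1    1    4    5    1    4

5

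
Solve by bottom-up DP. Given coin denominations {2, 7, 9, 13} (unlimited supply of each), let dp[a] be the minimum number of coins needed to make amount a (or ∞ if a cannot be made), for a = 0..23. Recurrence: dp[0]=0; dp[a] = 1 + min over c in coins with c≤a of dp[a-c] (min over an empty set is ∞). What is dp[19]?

 a  0  1  2  3  4  5  6  7  8  9 10 11 12 13 14 15 16 17 18 19 20 21 22 23
dp  0  -  1  -  2  -  3  1  4  1  5  2  6  1  2  2  2  3  2  4  2  3  2  3
(- denotes ∞ / unreachable)

4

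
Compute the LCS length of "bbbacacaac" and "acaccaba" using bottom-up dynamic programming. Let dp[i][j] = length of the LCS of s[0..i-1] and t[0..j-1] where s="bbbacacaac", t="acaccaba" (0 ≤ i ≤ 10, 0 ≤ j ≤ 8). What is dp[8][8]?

5

   ''  a  c  a  c  c  a  b  a
''  0  0  0  0  0  0  0  0  0
 b  0  0  0  0  0  0  0  1  1
 b  0  0  0  0  0  0  0  1  1
 b  0  0  0  0  0  0  0  1  1
 a  0  1  1  1  1  1  1  1  2
 c  0  1  2  2  2  2  2  2  2
 a  0  1  2  3  3  3  3  3  3
 c  0  1  2  3  4  4  4  4  4
 a  0  1  2  3  4  4  5  5  5
 a  0  1  2  3  4  4  5  5  6
 c  0  1  2  3  4  5  5  5  6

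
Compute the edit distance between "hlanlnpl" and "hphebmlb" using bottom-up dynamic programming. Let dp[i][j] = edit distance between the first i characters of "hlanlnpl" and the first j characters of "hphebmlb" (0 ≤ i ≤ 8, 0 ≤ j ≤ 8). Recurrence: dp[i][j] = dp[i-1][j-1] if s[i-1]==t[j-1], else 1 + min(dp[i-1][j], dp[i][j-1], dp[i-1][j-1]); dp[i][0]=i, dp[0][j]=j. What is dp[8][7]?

   ''  h  p  h  e  b  m  l  b
''  0  1  2  3  4  5  6  7  8
 h  1  0  1  2  3  4  5  6  7
 l  2  1  1  2  3  4  5  5  6
 a  3  2  2  2  3  4  5  6  6
 n  4  3  3  3  3  4  5  6  7
 l  5  4  4  4  4  4  5  5  6
 n  6  5  5  5  5  5  5  6  6
 p  7  6  5  6  6  6  6  6  7
 l  8  7  6  6  7  7  7  6  7

6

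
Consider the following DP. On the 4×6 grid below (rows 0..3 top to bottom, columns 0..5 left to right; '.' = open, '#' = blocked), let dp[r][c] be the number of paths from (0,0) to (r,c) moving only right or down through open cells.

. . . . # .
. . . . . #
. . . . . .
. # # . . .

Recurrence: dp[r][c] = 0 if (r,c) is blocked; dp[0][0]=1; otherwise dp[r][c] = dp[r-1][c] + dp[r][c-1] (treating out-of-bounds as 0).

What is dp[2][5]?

r\c   0   1   2   3   4   5
  0   1   1   1   1   0   0
  1   1   2   3   4   4   0
  2   1   3   6  10  14  14
  3   1   0   0  10  24  38

14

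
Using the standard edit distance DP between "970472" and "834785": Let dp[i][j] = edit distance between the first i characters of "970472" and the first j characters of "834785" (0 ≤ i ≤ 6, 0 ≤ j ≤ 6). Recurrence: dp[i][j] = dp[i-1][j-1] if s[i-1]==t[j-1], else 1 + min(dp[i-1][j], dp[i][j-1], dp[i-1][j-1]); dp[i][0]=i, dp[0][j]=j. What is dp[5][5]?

   ''  8  3  4  7  8  5
''  0  1  2  3  4  5  6
 9  1  1  2  3  4  5  6
 7  2  2  2  3  3  4  5
 0  3  3  3  3  4  4  5
 4  4  4  4  3  4  5  5
 7  5  5  5  4  3  4  5
 2  6  6  6  5  4  4  5

4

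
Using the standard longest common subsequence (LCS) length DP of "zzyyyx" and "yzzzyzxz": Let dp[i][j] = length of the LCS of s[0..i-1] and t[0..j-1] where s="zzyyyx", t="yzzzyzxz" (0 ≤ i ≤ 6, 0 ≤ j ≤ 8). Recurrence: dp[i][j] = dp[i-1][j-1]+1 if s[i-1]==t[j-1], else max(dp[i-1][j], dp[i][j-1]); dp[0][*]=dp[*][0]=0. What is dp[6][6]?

3

   ''  y  z  z  z  y  z  x  z
''  0  0  0  0  0  0  0  0  0
 z  0  0  1  1  1  1  1  1  1
 z  0  0  1  2  2  2  2  2  2
 y  0  1  1  2  2  3  3  3  3
 y  0  1  1  2  2  3  3  3  3
 y  0  1  1  2  2  3  3  3  3
 x  0  1  1  2  2  3  3  4  4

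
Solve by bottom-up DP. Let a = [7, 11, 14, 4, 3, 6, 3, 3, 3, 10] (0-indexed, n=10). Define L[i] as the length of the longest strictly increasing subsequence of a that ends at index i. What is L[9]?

   i    0    1    2    3    4    5    6    7    8    9
a[i]    7   11   14    4    3    6    3    3    3   10
L[i]    1    2    3    1    1    2    1    1    1    3

3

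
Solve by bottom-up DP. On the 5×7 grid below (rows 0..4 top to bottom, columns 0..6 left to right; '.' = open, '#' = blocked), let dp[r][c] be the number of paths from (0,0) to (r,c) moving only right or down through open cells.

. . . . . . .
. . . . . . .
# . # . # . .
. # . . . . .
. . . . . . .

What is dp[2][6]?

r\c   0   1   2   3   4   5   6
  0   1   1   1   1   1   1   1
  1   1   2   3   4   5   6   7
  2   0   2   0   4   0   6  13
  3   0   0   0   4   4  10  23
  4   0   0   0   4   8  18  41

13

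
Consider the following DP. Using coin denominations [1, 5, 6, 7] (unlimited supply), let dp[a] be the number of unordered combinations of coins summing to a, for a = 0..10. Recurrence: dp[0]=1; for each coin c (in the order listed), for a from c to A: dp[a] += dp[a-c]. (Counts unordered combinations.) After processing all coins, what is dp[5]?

2

after  coin     0     1     2     3     4     5     6     7     8     9    10
          1     1     1     1     1     1     1     1     1     1     1     1
          5     1     1     1     1     1     2     2     2     2     2     3
          6     1     1     1     1     1     2     3     3     3     3     4
          7     1     1     1     1     1     2     3     4     4     4     5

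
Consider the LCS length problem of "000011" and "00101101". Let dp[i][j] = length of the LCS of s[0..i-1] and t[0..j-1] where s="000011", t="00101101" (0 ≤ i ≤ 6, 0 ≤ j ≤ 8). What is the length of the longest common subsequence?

5

   ''  0  0  1  0  1  1  0  1
''  0  0  0  0  0  0  0  0  0
 0  0  1  1  1  1  1  1  1  1
 0  0  1  2  2  2  2  2  2  2
 0  0  1  2  2  3  3  3  3  3
 0  0  1  2  2  3  3  3  4  4
 1  0  1  2  3  3  4  4  4  5
 1  0  1  2  3  3  4  5  5  5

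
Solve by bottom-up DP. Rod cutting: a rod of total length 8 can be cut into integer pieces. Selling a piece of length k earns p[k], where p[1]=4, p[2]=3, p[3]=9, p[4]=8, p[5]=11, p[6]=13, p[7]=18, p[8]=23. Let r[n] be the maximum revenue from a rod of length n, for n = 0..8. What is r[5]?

   n    0    1    2    3    4    5    6    7    8
r[n]    0    4    8   12   16   20   24   28   32

20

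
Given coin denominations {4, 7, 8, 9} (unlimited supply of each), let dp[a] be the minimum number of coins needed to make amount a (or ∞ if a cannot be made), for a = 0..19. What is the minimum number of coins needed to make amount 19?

 a  0  1  2  3  4  5  6  7  8  9 10 11 12 13 14 15 16 17 18 19
dp  0  -  -  -  1  -  -  1  1  1  -  2  2  2  2  2  2  2  2  3
(- denotes ∞ / unreachable)

3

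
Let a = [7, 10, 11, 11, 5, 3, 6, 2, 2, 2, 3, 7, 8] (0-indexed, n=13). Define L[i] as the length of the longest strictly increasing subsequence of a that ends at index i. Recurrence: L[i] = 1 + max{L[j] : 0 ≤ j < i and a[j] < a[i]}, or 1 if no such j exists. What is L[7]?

1

   i    0    1    2    3    4    5    6    7    8    9   10   11   12
a[i]    7   10   11   11    5    3    6    2    2    2    3    7    8
L[i]    1    2    3    3    1    1    2    1    1    1    2    3    4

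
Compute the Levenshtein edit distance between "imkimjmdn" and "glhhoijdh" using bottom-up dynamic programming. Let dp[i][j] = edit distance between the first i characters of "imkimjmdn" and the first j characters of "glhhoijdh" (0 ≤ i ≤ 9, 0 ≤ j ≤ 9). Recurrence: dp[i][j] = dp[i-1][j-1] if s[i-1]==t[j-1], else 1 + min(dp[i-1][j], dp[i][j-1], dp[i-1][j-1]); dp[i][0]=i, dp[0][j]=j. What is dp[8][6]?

   ''  g  l  h  h  o  i  j  d  h
''  0  1  2  3  4  5  6  7  8  9
 i  1  1  2  3  4  5  5  6  7  8
 m  2  2  2  3  4  5  6  6  7  8
 k  3  3  3  3  4  5  6  7  7  8
 i  4  4  4  4  4  5  5  6  7  8
 m  5  5  5  5  5  5  6  6  7  8
 j  6  6  6  6  6  6  6  6  7  8
 m  7  7  7  7  7  7  7  7  7  8
 d  8  8  8  8  8  8  8  8  7  8
 n  9  9  9  9  9  9  9  9  8  8

8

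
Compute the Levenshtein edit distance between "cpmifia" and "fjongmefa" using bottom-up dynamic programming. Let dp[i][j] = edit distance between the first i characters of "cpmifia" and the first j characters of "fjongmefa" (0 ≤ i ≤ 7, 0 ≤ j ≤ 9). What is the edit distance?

   ''  f  j  o  n  g  m  e  f  a
''  0  1  2  3  4  5  6  7  8  9
 c  1  1  2  3  4  5  6  7  8  9
 p  2  2  2  3  4  5  6  7  8  9
 m  3  3  3  3  4  5  5  6  7  8
 i  4  4  4  4  4  5  6  6  7  8
 f  5  4  5  5  5  5  6  7  6  7
 i  6  5  5  6  6  6  6  7  7  7
 a  7  6  6  6  7  7  7  7  8  7

7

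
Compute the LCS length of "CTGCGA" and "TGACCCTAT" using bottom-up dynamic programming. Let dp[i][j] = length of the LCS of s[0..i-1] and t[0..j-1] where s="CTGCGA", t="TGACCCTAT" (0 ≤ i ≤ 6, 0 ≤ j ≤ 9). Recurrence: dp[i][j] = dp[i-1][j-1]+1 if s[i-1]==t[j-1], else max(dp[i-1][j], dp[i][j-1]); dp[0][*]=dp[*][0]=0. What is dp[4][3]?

2

   ''  T  G  A  C  C  C  T  A  T
''  0  0  0  0  0  0  0  0  0  0
 C  0  0  0  0  1  1  1  1  1  1
 T  0  1  1  1  1  1  1  2  2  2
 G  0  1  2  2  2  2  2  2  2  2
 C  0  1  2  2  3  3  3  3  3  3
 G  0  1  2  2  3  3  3  3  3  3
 A  0  1  2  3  3  3  3  3  4  4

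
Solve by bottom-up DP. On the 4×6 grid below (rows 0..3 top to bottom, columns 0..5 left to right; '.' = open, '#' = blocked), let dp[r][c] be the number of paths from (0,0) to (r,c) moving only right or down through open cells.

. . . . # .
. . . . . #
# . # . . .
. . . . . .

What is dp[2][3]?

4

r\c   0   1   2   3   4   5
  0   1   1   1   1   0   0
  1   1   2   3   4   4   0
  2   0   2   0   4   8   8
  3   0   2   2   6  14  22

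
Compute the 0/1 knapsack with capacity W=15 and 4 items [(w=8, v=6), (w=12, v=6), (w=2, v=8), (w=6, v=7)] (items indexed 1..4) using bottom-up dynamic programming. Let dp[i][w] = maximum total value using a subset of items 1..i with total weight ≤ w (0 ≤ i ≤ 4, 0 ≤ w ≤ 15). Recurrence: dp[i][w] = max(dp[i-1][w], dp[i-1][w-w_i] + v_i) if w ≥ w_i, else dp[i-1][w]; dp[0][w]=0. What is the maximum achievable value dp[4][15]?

15

i\w   0   1   2   3   4   5   6   7   8   9  10  11  12  13  14  15
  0   0   0   0   0   0   0   0   0   0   0   0   0   0   0   0   0
  1   0   0   0   0   0   0   0   0   6   6   6   6   6   6   6   6
  2   0   0   0   0   0   0   0   0   6   6   6   6   6   6   6   6
  3   0   0   8   8   8   8   8   8   8   8  14  14  14  14  14  14
  4   0   0   8   8   8   8   8   8  15  15  15  15  15  15  15  15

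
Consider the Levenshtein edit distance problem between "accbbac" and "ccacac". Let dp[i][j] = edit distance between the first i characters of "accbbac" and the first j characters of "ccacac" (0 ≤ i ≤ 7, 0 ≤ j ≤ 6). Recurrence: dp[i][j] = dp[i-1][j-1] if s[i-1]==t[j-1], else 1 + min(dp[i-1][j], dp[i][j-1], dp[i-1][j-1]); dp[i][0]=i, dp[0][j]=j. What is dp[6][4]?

   ''  c  c  a  c  a  c
''  0  1  2  3  4  5  6
 a  1  1  2  2  3  4  5
 c  2  1  1  2  2  3  4
 c  3  2  1  2  2  3  3
 b  4  3  2  2  3  3  4
 b  5  4  3  3  3  4  4
 a  6  5  4  3  4  3  4
 c  7  6  5  4  3  4  3

4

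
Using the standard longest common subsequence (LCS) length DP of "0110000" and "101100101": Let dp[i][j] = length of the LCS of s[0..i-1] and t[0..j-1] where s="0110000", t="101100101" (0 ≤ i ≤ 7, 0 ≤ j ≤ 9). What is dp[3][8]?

   ''  1  0  1  1  0  0  1  0  1
''  0  0  0  0  0  0  0  0  0  0
 0  0  0  1  1  1  1  1  1  1  1
 1  0  1  1  2  2  2  2  2  2  2
 1  0  1  1  2  3  3  3  3  3  3
 0  0  1  2  2  3  4  4  4  4  4
 0  0  1  2  2  3  4  5  5  5  5
 0  0  1  2  2  3  4  5  5  6  6
 0  0  1  2  2  3  4  5  5  6  6

3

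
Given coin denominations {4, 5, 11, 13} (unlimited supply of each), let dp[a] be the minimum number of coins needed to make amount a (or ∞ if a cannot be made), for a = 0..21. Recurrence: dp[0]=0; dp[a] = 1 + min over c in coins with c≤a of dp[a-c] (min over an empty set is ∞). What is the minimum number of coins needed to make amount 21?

 a  0  1  2  3  4  5  6  7  8  9 10 11 12 13 14 15 16 17 18 19 20 21
dp  0  -  -  -  1  1  -  -  2  2  2  1  3  1  3  2  2  2  2  3  3  3
(- denotes ∞ / unreachable)

3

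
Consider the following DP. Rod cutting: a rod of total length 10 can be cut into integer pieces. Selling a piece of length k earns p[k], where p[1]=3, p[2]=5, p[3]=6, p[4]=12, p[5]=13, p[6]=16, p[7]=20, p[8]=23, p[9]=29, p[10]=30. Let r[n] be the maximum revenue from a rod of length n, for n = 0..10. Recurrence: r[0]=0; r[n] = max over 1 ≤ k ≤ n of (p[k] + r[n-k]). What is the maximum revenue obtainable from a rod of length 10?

32

   n    0    1    2    3    4    5    6    7    8    9   10
r[n]    0    3    6    9   12   15   18   21   24   29   32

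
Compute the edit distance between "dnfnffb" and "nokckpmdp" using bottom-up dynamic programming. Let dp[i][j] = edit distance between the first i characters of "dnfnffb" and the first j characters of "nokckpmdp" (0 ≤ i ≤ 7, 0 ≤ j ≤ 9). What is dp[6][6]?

   ''  n  o  k  c  k  p  m  d  p
''  0  1  2  3  4  5  6  7  8  9
 d  1  1  2  3  4  5  6  7  7  8
 n  2  1  2  3  4  5  6  7  8  8
 f  3  2  2  3  4  5  6  7  8  9
 n  4  3  3  3  4  5  6  7  8  9
 f  5  4  4  4  4  5  6  7  8  9
 f  6  5  5  5  5  5  6  7  8  9
 b  7  6  6  6  6  6  6  7  8  9

6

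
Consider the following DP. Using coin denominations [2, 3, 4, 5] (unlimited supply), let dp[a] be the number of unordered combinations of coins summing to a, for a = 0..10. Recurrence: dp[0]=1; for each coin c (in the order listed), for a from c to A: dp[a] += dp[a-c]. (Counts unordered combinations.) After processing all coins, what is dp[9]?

5

after  coin     0     1     2     3     4     5     6     7     8     9    10
          2     1     0     1     0     1     0     1     0     1     0     1
          3     1     0     1     1     1     1     2     1     2     2     2
          4     1     0     1     1     2     1     3     2     4     3     5
          5     1     0     1     1     2     2     3     3     5     5     7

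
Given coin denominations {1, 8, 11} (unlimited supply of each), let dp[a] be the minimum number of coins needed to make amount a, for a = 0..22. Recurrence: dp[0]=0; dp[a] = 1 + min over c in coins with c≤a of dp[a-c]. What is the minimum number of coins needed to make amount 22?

2

 a  0  1  2  3  4  5  6  7  8  9 10 11 12 13 14 15 16 17 18 19 20 21 22
dp  0  1  2  3  4  5  6  7  1  2  3  1  2  3  4  5  2  3  4  2  3  4  2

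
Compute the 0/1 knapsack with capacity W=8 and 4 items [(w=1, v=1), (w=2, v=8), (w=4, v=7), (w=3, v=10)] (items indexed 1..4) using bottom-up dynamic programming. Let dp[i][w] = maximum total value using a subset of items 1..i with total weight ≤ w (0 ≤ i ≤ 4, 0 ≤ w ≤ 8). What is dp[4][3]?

i\w   0   1   2   3   4   5   6   7   8
  0   0   0   0   0   0   0   0   0   0
  1   0   1   1   1   1   1   1   1   1
  2   0   1   8   9   9   9   9   9   9
  3   0   1   8   9   9   9  15  16  16
  4   0   1   8  10  11  18  19  19  19

10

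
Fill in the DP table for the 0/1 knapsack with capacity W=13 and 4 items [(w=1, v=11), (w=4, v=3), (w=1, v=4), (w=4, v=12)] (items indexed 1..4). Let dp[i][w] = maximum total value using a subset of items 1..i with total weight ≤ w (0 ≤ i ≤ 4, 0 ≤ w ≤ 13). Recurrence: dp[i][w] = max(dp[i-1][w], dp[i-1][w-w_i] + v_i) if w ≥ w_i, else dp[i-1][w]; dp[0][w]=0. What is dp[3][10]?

18

i\w   0   1   2   3   4   5   6   7   8   9  10  11  12  13
  0   0   0   0   0   0   0   0   0   0   0   0   0   0   0
  1   0  11  11  11  11  11  11  11  11  11  11  11  11  11
  2   0  11  11  11  11  14  14  14  14  14  14  14  14  14
  3   0  11  15  15  15  15  18  18  18  18  18  18  18  18
  4   0  11  15  15  15  23  27  27  27  27  30  30  30  30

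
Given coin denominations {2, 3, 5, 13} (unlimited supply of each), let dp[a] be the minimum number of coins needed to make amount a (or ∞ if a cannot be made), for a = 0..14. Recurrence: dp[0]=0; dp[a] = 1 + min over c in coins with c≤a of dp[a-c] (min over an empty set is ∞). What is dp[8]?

 a  0  1  2  3  4  5  6  7  8  9 10 11 12 13 14
dp  0  -  1  1  2  1  2  2  2  3  2  3  3  1  4
(- denotes ∞ / unreachable)

2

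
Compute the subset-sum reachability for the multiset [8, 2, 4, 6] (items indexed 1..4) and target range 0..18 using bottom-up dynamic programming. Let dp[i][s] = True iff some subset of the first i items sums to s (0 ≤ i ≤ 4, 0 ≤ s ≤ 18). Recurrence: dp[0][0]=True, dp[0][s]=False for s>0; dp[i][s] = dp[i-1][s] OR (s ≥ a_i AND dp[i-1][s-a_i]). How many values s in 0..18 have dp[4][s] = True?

i\s   0   1   2   3   4   5   6   7   8   9  10  11  12  13  14  15  16  17  18
  0   T   F   F   F   F   F   F   F   F   F   F   F   F   F   F   F   F   F   F
  1   T   F   F   F   F   F   F   F   T   F   F   F   F   F   F   F   F   F   F
  2   T   F   T   F   F   F   F   F   T   F   T   F   F   F   F   F   F   F   F
  3   T   F   T   F   T   F   T   F   T   F   T   F   T   F   T   F   F   F   F
  4   T   F   T   F   T   F   T   F   T   F   T   F   T   F   T   F   T   F   T

10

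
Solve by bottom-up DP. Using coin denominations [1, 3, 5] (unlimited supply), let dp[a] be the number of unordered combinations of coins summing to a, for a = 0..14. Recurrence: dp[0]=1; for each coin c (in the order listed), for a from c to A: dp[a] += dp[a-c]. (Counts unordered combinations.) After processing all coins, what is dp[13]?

10

after  coin     0     1     2     3     4     5     6     7     8     9    10    11    12    13    14
          1     1     1     1     1     1     1     1     1     1     1     1     1     1     1     1
          3     1     1     1     2     2     2     3     3     3     4     4     4     5     5     5
          5     1     1     1     2     2     3     4     4     5     6     7     8     9    10    11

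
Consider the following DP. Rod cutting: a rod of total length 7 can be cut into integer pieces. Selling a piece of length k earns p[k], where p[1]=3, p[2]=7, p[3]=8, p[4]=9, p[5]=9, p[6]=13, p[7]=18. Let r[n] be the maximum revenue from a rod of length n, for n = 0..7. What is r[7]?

   n    0    1    2    3    4    5    6    7
r[n]    0    3    7   10   14   17   21   24

24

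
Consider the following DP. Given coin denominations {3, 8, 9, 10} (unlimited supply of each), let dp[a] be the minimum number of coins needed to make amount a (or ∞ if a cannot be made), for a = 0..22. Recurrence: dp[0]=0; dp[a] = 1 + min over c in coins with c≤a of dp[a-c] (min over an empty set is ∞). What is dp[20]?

2

 a  0  1  2  3  4  5  6  7  8  9 10 11 12 13 14 15 16 17 18 19 20 21 22
dp  0  -  -  1  -  -  2  -  1  1  1  2  2  2  3  3  2  2  2  2  2  3  3
(- denotes ∞ / unreachable)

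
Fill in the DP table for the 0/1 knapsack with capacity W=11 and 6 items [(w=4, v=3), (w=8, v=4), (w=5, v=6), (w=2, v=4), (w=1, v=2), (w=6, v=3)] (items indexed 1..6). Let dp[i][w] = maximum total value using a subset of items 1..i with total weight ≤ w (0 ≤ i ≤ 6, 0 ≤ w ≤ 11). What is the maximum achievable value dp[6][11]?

13

i\w   0   1   2   3   4   5   6   7   8   9  10  11
  0   0   0   0   0   0   0   0   0   0   0   0   0
  1   0   0   0   0   3   3   3   3   3   3   3   3
  2   0   0   0   0   3   3   3   3   4   4   4   4
  3   0   0   0   0   3   6   6   6   6   9   9   9
  4   0   0   4   4   4   6   7  10  10  10  10  13
  5   0   2   4   6   6   6   8  10  12  12  12  13
  6   0   2   4   6   6   6   8  10  12  12  12  13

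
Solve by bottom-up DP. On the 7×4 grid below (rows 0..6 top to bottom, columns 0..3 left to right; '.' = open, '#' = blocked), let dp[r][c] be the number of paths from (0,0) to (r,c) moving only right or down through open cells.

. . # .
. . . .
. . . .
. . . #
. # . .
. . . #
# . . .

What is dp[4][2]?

9

r\c   0   1   2   3
  0   1   1   0   0
  1   1   2   2   2
  2   1   3   5   7
  3   1   4   9   0
  4   1   0   9   9
  5   1   1  10   0
  6   0   1  11  11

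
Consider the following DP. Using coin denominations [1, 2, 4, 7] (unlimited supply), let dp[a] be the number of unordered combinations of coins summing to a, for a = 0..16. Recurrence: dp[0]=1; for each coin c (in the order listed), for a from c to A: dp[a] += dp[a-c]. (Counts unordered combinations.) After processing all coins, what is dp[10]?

after  coin     0     1     2     3     4     5     6     7     8     9    10    11    12    13    14    15    16
          1     1     1     1     1     1     1     1     1     1     1     1     1     1     1     1     1     1
          2     1     1     2     2     3     3     4     4     5     5     6     6     7     7     8     8     9
          4     1     1     2     2     4     4     6     6     9     9    12    12    16    16    20    20    25
          7     1     1     2     2     4     4     6     7    10    11    14    16    20    22    27    30    36

14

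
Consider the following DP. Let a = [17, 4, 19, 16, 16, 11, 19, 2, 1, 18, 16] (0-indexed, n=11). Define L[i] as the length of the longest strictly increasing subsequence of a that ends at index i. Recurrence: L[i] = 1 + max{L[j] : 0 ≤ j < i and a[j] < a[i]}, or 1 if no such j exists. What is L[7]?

1

   i    0    1    2    3    4    5    6    7    8    9   10
a[i]   17    4   19   16   16   11   19    2    1   18   16
L[i]    1    1    2    2    2    2    3    1    1    3    3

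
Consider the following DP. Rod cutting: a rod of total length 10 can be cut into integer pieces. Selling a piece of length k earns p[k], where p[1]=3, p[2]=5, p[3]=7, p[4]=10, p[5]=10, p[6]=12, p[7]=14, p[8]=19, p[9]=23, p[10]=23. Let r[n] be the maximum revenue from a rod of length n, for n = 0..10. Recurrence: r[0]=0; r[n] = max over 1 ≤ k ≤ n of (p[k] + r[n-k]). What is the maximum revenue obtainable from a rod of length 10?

30

   n    0    1    2    3    4    5    6    7    8    9   10
r[n]    0    3    6    9   12   15   18   21   24   27   30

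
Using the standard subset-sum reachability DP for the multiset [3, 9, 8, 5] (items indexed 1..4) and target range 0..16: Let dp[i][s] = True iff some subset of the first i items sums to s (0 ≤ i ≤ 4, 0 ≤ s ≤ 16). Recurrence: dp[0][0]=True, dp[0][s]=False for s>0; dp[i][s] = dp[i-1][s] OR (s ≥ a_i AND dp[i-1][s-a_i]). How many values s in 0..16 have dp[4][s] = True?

i\s   0   1   2   3   4   5   6   7   8   9  10  11  12  13  14  15  16
  0   T   F   F   F   F   F   F   F   F   F   F   F   F   F   F   F   F
  1   T   F   F   T   F   F   F   F   F   F   F   F   F   F   F   F   F
  2   T   F   F   T   F   F   F   F   F   T   F   F   T   F   F   F   F
  3   T   F   F   T   F   F   F   F   T   T   F   T   T   F   F   F   F
  4   T   F   F   T   F   T   F   F   T   T   F   T   T   T   T   F   T

10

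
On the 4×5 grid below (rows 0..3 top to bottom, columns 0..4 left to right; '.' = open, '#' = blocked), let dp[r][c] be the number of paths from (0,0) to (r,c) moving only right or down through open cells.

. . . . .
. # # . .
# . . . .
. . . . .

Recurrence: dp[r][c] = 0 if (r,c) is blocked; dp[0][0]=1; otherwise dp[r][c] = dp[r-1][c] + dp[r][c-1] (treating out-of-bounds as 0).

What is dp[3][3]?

1

r\c   0   1   2   3   4
  0   1   1   1   1   1
  1   1   0   0   1   2
  2   0   0   0   1   3
  3   0   0   0   1   4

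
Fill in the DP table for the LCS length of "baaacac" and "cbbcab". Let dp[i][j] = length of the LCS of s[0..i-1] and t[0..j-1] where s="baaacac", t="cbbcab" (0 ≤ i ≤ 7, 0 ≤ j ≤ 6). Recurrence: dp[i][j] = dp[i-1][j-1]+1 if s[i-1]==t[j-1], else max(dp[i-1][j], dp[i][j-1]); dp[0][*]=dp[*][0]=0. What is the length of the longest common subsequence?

   ''  c  b  b  c  a  b
''  0  0  0  0  0  0  0
 b  0  0  1  1  1  1  1
 a  0  0  1  1  1  2  2
 a  0  0  1  1  1  2  2
 a  0  0  1  1  1  2  2
 c  0  1  1  1  2  2  2
 a  0  1  1  1  2  3  3
 c  0  1  1  1  2  3  3

3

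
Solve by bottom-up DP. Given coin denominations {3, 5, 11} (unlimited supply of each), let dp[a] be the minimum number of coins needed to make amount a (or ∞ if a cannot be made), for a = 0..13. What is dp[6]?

2

 a  0  1  2  3  4  5  6  7  8  9 10 11 12 13
dp  0  -  -  1  -  1  2  -  2  3  2  1  4  3
(- denotes ∞ / unreachable)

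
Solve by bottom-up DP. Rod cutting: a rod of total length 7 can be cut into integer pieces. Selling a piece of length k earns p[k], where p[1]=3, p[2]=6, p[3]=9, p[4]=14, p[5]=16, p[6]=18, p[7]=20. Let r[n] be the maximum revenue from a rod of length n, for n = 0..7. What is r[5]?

17

   n    0    1    2    3    4    5    6    7
r[n]    0    3    6    9   14   17   20   23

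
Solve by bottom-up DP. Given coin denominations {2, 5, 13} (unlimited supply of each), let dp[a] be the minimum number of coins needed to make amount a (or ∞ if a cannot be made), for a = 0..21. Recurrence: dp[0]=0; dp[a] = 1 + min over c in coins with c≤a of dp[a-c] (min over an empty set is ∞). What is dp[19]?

4

 a  0  1  2  3  4  5  6  7  8  9 10 11 12 13 14 15 16 17 18 19 20 21
dp  0  -  1  -  2  1  3  2  4  3  2  4  3  1  4  2  5  3  2  4  3  5
(- denotes ∞ / unreachable)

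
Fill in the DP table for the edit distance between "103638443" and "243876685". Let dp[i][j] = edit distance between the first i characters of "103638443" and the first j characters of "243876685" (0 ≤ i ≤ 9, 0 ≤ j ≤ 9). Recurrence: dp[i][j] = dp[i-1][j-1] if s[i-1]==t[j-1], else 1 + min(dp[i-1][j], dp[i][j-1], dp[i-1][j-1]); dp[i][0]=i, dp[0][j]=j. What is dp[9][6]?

   ''  2  4  3  8  7  6  6  8  5
''  0  1  2  3  4  5  6  7  8  9
 1  1  1  2  3  4  5  6  7  8  9
 0  2  2  2  3  4  5  6  7  8  9
 3  3  3  3  2  3  4  5  6  7  8
 6  4  4  4  3  3  4  4  5  6  7
 3  5  5  5  4  4  4  5  5  6  7
 8  6  6  6  5  4  5  5  6  5  6
 4  7  7  6  6  5  5  6  6  6  6
 4  8  8  7  7  6  6  6  7  7  7
 3  9  9  8  7  7  7  7  7  8  8

7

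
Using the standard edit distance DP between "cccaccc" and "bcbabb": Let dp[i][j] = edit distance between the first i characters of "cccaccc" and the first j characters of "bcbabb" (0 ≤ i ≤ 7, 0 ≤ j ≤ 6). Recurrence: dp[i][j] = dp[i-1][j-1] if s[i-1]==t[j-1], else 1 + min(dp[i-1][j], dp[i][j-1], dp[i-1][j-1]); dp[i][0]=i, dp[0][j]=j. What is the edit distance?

   ''  b  c  b  a  b  b
''  0  1  2  3  4  5  6
 c  1  1  1  2  3  4  5
 c  2  2  1  2  3  4  5
 c  3  3  2  2  3  4  5
 a  4  4  3  3  2  3  4
 c  5  5  4  4  3  3  4
 c  6  6  5  5  4  4  4
 c  7  7  6  6  5  5  5

5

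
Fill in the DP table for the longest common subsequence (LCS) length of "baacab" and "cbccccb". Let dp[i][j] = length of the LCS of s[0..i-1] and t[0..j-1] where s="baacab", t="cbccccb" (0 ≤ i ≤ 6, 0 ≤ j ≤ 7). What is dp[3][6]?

   ''  c  b  c  c  c  c  b
''  0  0  0  0  0  0  0  0
 b  0  0  1  1  1  1  1  1
 a  0  0  1  1  1  1  1  1
 a  0  0  1  1  1  1  1  1
 c  0  1  1  2  2  2  2  2
 a  0  1  1  2  2  2  2  2
 b  0  1  2  2  2  2  2  3

1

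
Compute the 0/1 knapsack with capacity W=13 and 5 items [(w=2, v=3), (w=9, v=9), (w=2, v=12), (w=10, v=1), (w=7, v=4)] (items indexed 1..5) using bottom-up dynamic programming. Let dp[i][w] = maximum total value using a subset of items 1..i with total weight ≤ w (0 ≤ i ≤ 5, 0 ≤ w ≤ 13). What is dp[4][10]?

i\w   0   1   2   3   4   5   6   7   8   9  10  11  12  13
  0   0   0   0   0   0   0   0   0   0   0   0   0   0   0
  1   0   0   3   3   3   3   3   3   3   3   3   3   3   3
  2   0   0   3   3   3   3   3   3   3   9   9  12  12  12
  3   0   0  12  12  15  15  15  15  15  15  15  21  21  24
  4   0   0  12  12  15  15  15  15  15  15  15  21  21  24
  5   0   0  12  12  15  15  15  15  15  16  16  21  21  24

15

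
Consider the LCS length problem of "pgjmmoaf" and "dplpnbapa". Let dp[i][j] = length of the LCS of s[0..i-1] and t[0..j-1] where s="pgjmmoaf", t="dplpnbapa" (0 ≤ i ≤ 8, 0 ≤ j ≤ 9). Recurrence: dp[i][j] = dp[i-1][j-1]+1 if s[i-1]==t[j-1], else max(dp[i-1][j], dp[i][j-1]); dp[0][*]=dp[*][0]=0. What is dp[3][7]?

1

   ''  d  p  l  p  n  b  a  p  a
''  0  0  0  0  0  0  0  0  0  0
 p  0  0  1  1  1  1  1  1  1  1
 g  0  0  1  1  1  1  1  1  1  1
 j  0  0  1  1  1  1  1  1  1  1
 m  0  0  1  1  1  1  1  1  1  1
 m  0  0  1  1  1  1  1  1  1  1
 o  0  0  1  1  1  1  1  1  1  1
 a  0  0  1  1  1  1  1  2  2  2
 f  0  0  1  1  1  1  1  2  2  2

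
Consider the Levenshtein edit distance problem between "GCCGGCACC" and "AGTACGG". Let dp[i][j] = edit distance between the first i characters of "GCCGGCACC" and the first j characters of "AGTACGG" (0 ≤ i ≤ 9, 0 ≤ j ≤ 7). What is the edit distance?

   ''  A  G  T  A  C  G  G
''  0  1  2  3  4  5  6  7
 G  1  1  1  2  3  4  5  6
 C  2  2  2  2  3  3  4  5
 C  3  3  3  3  3  3  4  5
 G  4  4  3  4  4  4  3  4
 G  5  5  4  4  5  5  4  3
 C  6  6  5  5  5  5  5  4
 A  7  6  6  6  5  6  6  5
 C  8  7  7  7  6  5  6  6
 C  9  8  8  8  7  6  6  7

7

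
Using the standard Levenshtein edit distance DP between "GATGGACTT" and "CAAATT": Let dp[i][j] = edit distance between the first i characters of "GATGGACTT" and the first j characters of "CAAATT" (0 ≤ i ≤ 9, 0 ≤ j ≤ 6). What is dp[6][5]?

   ''  C  A  A  A  T  T
''  0  1  2  3  4  5  6
 G  1  1  2  3  4  5  6
 A  2  2  1  2  3  4  5
 T  3  3  2  2  3  3  4
 G  4  4  3  3  3  4  4
 G  5  5  4  4  4  4  5
 A  6  6  5  4  4  5  5
 C  7  6  6  5  5  5  6
 T  8  7  7  6  6  5  5
 T  9  8  8  7  7  6  5

5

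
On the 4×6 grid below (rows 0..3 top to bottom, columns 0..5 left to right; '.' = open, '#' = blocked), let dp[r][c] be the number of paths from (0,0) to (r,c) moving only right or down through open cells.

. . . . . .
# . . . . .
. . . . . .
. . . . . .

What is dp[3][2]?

4

r\c   0   1   2   3   4   5
  0   1   1   1   1   1   1
  1   0   1   2   3   4   5
  2   0   1   3   6  10  15
  3   0   1   4  10  20  35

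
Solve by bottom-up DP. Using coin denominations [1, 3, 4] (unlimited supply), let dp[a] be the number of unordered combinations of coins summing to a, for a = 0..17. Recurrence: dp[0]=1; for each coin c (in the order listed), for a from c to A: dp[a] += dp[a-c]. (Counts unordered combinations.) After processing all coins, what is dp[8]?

6

after  coin     0     1     2     3     4     5     6     7     8     9    10    11    12    13    14    15    16    17
          1     1     1     1     1     1     1     1     1     1     1     1     1     1     1     1     1     1     1
          3     1     1     1     2     2     2     3     3     3     4     4     4     5     5     5     6     6     6
          4     1     1     1     2     3     3     4     5     6     7     8     9    11    12    13    15    17    18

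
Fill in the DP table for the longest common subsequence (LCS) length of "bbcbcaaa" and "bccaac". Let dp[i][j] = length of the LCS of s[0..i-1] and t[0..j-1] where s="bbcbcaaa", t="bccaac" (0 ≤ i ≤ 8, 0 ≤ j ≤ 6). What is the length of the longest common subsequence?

   ''  b  c  c  a  a  c
''  0  0  0  0  0  0  0
 b  0  1  1  1  1  1  1
 b  0  1  1  1  1  1  1
 c  0  1  2  2  2  2  2
 b  0  1  2  2  2  2  2
 c  0  1  2  3  3  3  3
 a  0  1  2  3  4  4  4
 a  0  1  2  3  4  5  5
 a  0  1  2  3  4  5  5

5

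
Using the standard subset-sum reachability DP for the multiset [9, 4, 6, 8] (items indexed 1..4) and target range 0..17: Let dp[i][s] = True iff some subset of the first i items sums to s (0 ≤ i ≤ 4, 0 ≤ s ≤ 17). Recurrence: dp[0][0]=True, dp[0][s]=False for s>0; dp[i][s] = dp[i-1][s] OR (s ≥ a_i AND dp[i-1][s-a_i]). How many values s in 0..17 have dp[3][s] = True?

i\s   0   1   2   3   4   5   6   7   8   9  10  11  12  13  14  15  16  17
  0   T   F   F   F   F   F   F   F   F   F   F   F   F   F   F   F   F   F
  1   T   F   F   F   F   F   F   F   F   T   F   F   F   F   F   F   F   F
  2   T   F   F   F   T   F   F   F   F   T   F   F   F   T   F   F   F   F
  3   T   F   F   F   T   F   T   F   F   T   T   F   F   T   F   T   F   F
  4   T   F   F   F   T   F   T   F   T   T   T   F   T   T   T   T   F   T

7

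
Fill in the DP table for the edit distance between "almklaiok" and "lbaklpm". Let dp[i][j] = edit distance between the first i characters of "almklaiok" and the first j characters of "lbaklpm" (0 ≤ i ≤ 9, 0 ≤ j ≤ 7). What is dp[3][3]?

   ''  l  b  a  k  l  p  m
''  0  1  2  3  4  5  6  7
 a  1  1  2  2  3  4  5  6
 l  2  1  2  3  3  3  4  5
 m  3  2  2  3  4  4  4  4
 k  4  3  3  3  3  4  5  5
 l  5  4  4  4  4  3  4  5
 a  6  5  5  4  5  4  4  5
 i  7  6  6  5  5  5  5  5
 o  8  7  7  6  6  6  6  6
 k  9  8  8  7  6  7  7  7

3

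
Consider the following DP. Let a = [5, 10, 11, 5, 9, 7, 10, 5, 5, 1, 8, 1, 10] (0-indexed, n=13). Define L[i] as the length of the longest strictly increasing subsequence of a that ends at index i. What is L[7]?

1

   i    0    1    2    3    4    5    6    7    8    9   10   11   12
a[i]    5   10   11    5    9    7   10    5    5    1    8    1   10
L[i]    1    2    3    1    2    2    3    1    1    1    3    1    4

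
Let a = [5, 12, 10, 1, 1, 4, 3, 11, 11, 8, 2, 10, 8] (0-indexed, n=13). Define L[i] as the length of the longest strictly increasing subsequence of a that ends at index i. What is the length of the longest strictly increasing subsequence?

   i    0    1    2    3    4    5    6    7    8    9   10   11   12
a[i]    5   12   10    1    1    4    3   11   11    8    2   10    8
L[i]    1    2    2    1    1    2    2    3    3    3    2    4    3

4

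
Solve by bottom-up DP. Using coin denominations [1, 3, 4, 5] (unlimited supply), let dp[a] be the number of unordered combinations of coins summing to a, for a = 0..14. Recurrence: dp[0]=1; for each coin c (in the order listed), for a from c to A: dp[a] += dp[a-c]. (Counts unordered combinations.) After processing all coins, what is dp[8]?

after  coin     0     1     2     3     4     5     6     7     8     9    10    11    12    13    14
          1     1     1     1     1     1     1     1     1     1     1     1     1     1     1     1
          3     1     1     1     2     2     2     3     3     3     4     4     4     5     5     5
          4     1     1     1     2     3     3     4     5     6     7     8     9    11    12    13
          5     1     1     1     2     3     4     5     6     8    10    12    14    17    20    23

8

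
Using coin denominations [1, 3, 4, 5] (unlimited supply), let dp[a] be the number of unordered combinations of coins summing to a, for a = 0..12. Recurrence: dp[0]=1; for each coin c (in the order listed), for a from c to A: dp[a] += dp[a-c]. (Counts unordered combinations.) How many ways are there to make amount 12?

after  coin     0     1     2     3     4     5     6     7     8     9    10    11    12
          1     1     1     1     1     1     1     1     1     1     1     1     1     1
          3     1     1     1     2     2     2     3     3     3     4     4     4     5
          4     1     1     1     2     3     3     4     5     6     7     8     9    11
          5     1     1     1     2     3     4     5     6     8    10    12    14    17

17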